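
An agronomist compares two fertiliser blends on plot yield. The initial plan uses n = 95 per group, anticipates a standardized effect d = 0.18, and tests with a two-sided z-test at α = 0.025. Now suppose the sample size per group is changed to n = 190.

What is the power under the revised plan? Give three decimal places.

With n = 190 per group: δ = d·√(n/2) = 0.18 × √(190/2) = 1.7544. Critical value z_{0.0125} = 2.241.
Revised power = Φ(δ − 2.241) + Φ(−δ − 2.241) = Φ(-0.487) + Φ(-3.996) = 0.3131 + 0.0000 = 0.3132.

Power ≈ 0.313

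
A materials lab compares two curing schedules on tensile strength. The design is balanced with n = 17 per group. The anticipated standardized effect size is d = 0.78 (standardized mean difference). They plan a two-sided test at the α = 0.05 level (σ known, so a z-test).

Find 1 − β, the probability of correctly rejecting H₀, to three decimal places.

Noncentrality parameter: δ = d·√(n/2) = 0.78 × √(17/2) = 2.2741
Critical value for a two-sided test at α = 0.05: z_{α/2} = 1.960.
Power = Φ(δ − 1.960) + Φ(−δ − 1.960) = Φ(0.314) + Φ(-4.234) = 0.6233 + 0.0000 = 0.6233.

Power ≈ 0.623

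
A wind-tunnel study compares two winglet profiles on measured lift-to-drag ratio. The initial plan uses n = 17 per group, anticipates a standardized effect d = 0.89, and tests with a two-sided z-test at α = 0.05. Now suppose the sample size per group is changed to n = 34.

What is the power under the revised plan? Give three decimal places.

Power ≈ 0.956

With n = 34 per group: δ = d·√(n/2) = 0.89 × √(34/2) = 3.6696. Critical value z_{0.025} = 1.960.
Revised power = Φ(δ − 1.960) + Φ(−δ − 1.960) = Φ(1.710) + Φ(-5.630) = 0.9563 + 0.0000 = 0.9563.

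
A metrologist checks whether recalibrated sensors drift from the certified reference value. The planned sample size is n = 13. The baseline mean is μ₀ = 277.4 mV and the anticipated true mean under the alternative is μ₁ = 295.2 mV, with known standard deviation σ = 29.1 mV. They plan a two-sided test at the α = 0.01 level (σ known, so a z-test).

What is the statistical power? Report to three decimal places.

Standardized effect: d = |μ₁ − μ₀| / σ = |295.2 − 277.4| / 29.1 = 0.6117
Noncentrality parameter: δ = d·√n = 0.6117 × √13 = 2.2055
Two-sided α = 0.01 → critical value z_{0.005} = 2.576.
Power = Φ(δ − 2.576) + Φ(−δ − 2.576) = Φ(-0.370) + Φ(-4.781) = 0.3556 + 0.0000 = 0.3556.

Power ≈ 0.356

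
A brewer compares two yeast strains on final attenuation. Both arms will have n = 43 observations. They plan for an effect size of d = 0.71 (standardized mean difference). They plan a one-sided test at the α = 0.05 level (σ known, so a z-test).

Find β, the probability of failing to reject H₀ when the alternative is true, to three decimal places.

Noncentrality parameter: δ = d·√(n/2) = 0.71 × √(43/2) = 3.2921
Critical value for a one-sided test at α = 0.05: z_α = 1.645.
Power = Φ(δ − 1.645) = Φ(1.647) = 0.9502.
Type II error: β = 1 − power = 1 − 0.9502 = 0.0498.

β ≈ 0.050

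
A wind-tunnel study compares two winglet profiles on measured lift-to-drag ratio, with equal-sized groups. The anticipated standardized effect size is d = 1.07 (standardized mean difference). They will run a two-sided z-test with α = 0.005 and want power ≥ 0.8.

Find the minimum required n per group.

For power 0.8 need Φ(δ − z_{0.0025}) = 0.8, so δ = z_{0.0025} + z_{0.20} = 2.807 + 0.842 = 3.649.
(The Φ(−δ − z_{α/2}) term is vanishingly small for δ > 0 and is dropped in the standard sample-size formula.)
δ = d·√(n/2) ⇒ n = 2(δ/d)² = 2 × (3.649 / 1.07)² = 23.26.
Round up to the next whole unit.

n = 24 per group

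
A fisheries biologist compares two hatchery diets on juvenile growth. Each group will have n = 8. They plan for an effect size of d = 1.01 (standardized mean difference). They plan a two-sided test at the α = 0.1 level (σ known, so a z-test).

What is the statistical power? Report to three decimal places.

Noncentrality parameter: δ = d·√(n/2) = 1.01 × √(8/2) = 2.0200
Two-sided α = 0.1 → critical value z_{0.05} = 1.645.
Power = Φ(δ − 1.645) + Φ(−δ − 1.645) = Φ(0.375) + Φ(-3.665) = 0.6462 + 0.0001 = 0.6463.

Power ≈ 0.646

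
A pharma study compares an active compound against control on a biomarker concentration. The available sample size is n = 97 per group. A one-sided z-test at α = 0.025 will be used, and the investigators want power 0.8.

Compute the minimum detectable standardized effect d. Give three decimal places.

d ≈ 0.402

Need Φ(δ − 1.960) = 0.8, so δ = 1.960 + 0.842 = 2.802.
δ = d·√(n/2) ⇒ d = δ/√(n/2) = 2.802/√(97/2) = 0.4023.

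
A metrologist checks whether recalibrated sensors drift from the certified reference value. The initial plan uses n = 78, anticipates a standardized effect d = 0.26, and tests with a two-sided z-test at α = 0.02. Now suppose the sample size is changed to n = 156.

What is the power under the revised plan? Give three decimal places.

With n = 156: δ = d·√n = 0.26 × √156 = 3.2474. Critical value z_{0.01} = 2.326.
Revised power = Φ(δ − 2.326) + Φ(−δ − 2.326) = Φ(0.921) + Φ(-5.574) = 0.8215 + 0.0000 = 0.8215.

Power ≈ 0.821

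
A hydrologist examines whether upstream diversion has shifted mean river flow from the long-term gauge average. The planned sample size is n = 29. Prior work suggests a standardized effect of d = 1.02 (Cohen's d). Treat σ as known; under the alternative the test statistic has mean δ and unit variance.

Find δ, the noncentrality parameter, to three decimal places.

δ ≈ 5.493

δ = d·√n = 1.02 × √29 = 5.4929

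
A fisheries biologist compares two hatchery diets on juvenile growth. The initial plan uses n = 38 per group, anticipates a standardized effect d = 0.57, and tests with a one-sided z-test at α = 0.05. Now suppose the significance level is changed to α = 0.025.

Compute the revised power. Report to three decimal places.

Power ≈ 0.700

δ = d·√(n/2) = 0.57 × √(38/2) = 2.4846 (unchanged). New critical value: z_{0.025} = 1.960.
Revised power = P(Z > 1.960 − δ) = Φ(0.525) = 0.7001.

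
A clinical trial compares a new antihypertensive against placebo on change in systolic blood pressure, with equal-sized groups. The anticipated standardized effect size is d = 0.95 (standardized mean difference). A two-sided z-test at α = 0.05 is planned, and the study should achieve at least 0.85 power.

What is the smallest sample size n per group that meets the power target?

Set Φ(δ − 1.960) = 0.85; then δ − 1.960 = Φ⁻¹(0.85) = 1.036, giving δ = 2.996.
(For δ > 0 the lower-tail rejection region contributes negligibly to power, so the one-term inversion is standard.)
δ = d·√(n/2) ⇒ n = 2(δ/d)² = 2 × (2.996 / 0.95)² = 19.90.
Rounding up, n = 20 per group.

n = 20 per group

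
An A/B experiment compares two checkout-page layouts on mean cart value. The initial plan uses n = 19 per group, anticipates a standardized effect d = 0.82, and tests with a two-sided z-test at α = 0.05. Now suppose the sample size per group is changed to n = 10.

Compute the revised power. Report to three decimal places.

With n = 10 per group: δ = d·√(n/2) = 0.82 × √(10/2) = 1.8336. Critical value z_{0.025} = 1.960.
Revised power = Φ(δ − 1.960) + Φ(−δ − 1.960) = Φ(-0.126) + Φ(-3.794) = 0.4497 + 0.0001 = 0.4498.

Power ≈ 0.450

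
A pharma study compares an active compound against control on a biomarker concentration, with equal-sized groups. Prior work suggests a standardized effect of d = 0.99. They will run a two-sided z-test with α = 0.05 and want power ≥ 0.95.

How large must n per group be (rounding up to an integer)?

n = 27 per group

For power 0.95 need Φ(δ − z_{0.025}) = 0.95, so δ = z_{0.025} + z_{0.05} = 1.960 + 1.645 = 3.605.
(The Φ(−δ − z_{α/2}) term is vanishingly small for δ > 0 and is dropped in the standard sample-size formula.)
δ = d·√(n/2) ⇒ n = 2(δ/d)² = 2 × (3.605 / 0.99)² = 26.52.
Round up to the next whole unit.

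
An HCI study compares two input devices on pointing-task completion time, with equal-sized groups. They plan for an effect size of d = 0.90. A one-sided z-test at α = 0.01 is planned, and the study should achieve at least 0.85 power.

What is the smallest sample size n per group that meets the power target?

For power 0.85 need Φ(δ − z_{0.01}) = 0.85, so δ = z_{0.01} + z_{0.15} = 2.326 + 1.036 = 3.363.
δ = d·√(n/2) ⇒ n = 2(δ/d)² = 2 × (3.363 / 0.90)² = 27.92.
Round up to the next whole unit.

n = 28 per group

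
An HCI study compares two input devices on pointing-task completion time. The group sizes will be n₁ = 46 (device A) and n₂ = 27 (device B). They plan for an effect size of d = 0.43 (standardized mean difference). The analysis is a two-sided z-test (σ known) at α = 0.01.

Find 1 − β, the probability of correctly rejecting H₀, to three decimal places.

Noncentrality parameter: δ = d / √(1/n₁ + 1/n₂) = 0.43 / √(1/46 + 1/27) = 1.7736
Two-sided α = 0.01 → critical value z_{0.005} = 2.576.
Power = Φ(δ − 2.576) + Φ(−δ − 2.576) = Φ(-0.802) + Φ(-4.349) = 0.2112 + 0.0000 = 0.2112.

Power ≈ 0.211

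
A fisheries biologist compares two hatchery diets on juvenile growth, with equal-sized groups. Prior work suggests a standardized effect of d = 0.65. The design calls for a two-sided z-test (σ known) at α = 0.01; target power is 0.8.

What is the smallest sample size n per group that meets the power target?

Set Φ(δ − 2.576) = 0.8; then δ − 2.576 = Φ⁻¹(0.8) = 0.842, giving δ = 3.417.
(For δ > 0 the lower-tail rejection region contributes negligibly to power, so the one-term inversion is standard.)
δ = d·√(n/2) ⇒ n = 2(δ/d)² = 2 × (3.417 / 0.65)² = 55.29.
Round up to the next whole unit.

n = 56 per group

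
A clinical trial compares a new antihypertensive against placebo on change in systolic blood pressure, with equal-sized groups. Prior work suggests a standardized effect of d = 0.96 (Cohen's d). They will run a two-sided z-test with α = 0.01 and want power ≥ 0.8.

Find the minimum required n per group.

For power 0.8 need Φ(δ − z_{0.005}) = 0.8, so δ = z_{0.005} + z_{0.20} = 2.576 + 0.842 = 3.417.
(Ignoring the negligible lower-tail rejection probability gives the usual closed-form inversion.)
δ = d·√(n/2) ⇒ n = 2(δ/d)² = 2 × (3.417 / 0.96)² = 25.34.
Round up to the next whole unit.

n = 26 per group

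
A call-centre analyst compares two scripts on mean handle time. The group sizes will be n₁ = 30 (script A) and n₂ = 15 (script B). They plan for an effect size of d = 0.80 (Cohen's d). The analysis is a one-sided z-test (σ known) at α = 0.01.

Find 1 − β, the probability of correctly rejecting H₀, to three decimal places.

Noncentrality parameter: δ = d / √(1/n₁ + 1/n₂) = 0.80 / √(1/30 + 1/15) = 2.5298
Critical value for a one-sided test at α = 0.01: z_α = 2.326.
Power = Φ(δ − 2.326) = Φ(0.203) = 0.5806.

Power ≈ 0.581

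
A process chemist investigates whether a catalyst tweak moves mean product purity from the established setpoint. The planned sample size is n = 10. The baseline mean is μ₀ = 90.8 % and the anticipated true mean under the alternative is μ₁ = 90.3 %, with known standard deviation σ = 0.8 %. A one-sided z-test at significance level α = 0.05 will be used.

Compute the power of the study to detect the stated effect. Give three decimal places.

Standardized effect: d = |μ₁ − μ₀| / σ = |90.3 − 90.8| / 0.8 = 0.6250
Noncentrality parameter: δ = d·√n = 0.6250 × √10 = 1.9764
One-sided α = 0.05 → critical value z_{0.05} = 1.645.
Power = Φ(δ − 1.645) = Φ(0.332) = 0.6299.

Power ≈ 0.630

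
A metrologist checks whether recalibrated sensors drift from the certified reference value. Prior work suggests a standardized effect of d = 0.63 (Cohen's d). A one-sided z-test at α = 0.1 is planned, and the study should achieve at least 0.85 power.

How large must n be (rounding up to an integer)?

n = 14

For power 0.85 need Φ(δ − z_{0.1}) = 0.85, so δ = z_{0.1} + z_{0.15} = 1.282 + 1.036 = 2.318.
δ = d·√n ⇒ n = (δ/d)² = (2.318 / 0.63)² = 13.54.
Round up to the next whole unit.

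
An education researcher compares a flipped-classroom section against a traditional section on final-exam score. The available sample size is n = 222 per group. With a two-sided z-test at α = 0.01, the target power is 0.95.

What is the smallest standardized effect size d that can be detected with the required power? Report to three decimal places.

d ≈ 0.401

Need Φ(δ − 2.576) = 0.95, so δ = 2.576 + 1.645 = 4.221.
(The second rejection-region term Φ(−δ − z_{α/2}) is negligible and dropped.)
δ = d·√(n/2) ⇒ d = δ/√(n/2) = 4.221/√(222/2) = 0.4006.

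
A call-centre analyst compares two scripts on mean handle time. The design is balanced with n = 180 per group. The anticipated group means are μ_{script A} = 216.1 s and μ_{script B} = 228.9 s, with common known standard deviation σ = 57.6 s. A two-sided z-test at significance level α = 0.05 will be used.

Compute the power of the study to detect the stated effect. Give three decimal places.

Standardized effect: d = |μ_{script A} − μ_{script B}| / σ = |216.1 − 228.9| / 57.6 = 0.2222
Noncentrality parameter: δ = d·√(n/2) = 0.2222 × √(180/2) = 2.1082
Critical value for a two-sided test at α = 0.05: z_{α/2} = 1.960.
Power = Φ(δ − 1.960) + Φ(−δ − 1.960) = Φ(0.148) + Φ(-4.068) = 0.5589 + 0.0000 = 0.5589.

Power ≈ 0.559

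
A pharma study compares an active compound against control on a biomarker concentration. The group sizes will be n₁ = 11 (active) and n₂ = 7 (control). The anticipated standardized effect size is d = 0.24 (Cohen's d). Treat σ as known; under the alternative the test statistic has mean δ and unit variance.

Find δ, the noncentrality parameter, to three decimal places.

δ ≈ 0.496

The noncentrality parameter scales effect size by the design's sample-size factor: δ = d / √(1/n₁ + 1/n₂) = 0.24 / √(1/11 + 1/7) = 0.4964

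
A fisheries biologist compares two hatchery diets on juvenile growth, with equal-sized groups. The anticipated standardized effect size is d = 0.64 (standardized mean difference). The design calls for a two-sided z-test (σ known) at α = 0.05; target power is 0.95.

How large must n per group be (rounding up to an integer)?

For power 0.95 need Φ(δ − z_{0.025}) = 0.95, so δ = z_{0.025} + z_{0.05} = 1.960 + 1.645 = 3.605.
(The Φ(−δ − z_{α/2}) term is vanishingly small for δ > 0 and is dropped in the standard sample-size formula.)
δ = d·√(n/2) ⇒ n = 2(δ/d)² = 2 × (3.605 / 0.64)² = 63.45.
Round up to the next whole unit.

n = 64 per group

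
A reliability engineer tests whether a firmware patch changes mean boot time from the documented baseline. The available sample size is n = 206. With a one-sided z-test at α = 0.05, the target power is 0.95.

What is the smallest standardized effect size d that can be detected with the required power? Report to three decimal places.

Required noncentrality: δ = z_{0.05} + z_{0.05} = 1.645 + 1.645 = 3.290.
δ = d·√n ⇒ d = δ/√n = 3.290/√206 = 0.2292.

d ≈ 0.229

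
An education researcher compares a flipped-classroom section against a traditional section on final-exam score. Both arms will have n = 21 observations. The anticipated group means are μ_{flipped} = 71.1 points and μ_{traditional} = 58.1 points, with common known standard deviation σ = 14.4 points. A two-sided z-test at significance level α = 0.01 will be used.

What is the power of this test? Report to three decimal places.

Standardized effect: d = |μ_{flipped} − μ_{traditional}| / σ = |71.1 − 58.1| / 14.4 = 0.9028
Noncentrality parameter: δ = d·√(n/2) = 0.9028 × √(21/2) = 2.9253
Critical value for a two-sided test at α = 0.01: z_{α/2} = 2.576.
Power = Φ(δ − 2.576) + Φ(−δ − 2.576) = Φ(0.350) + Φ(-5.501) = 0.6366 + 0.0000 = 0.6366.

Power ≈ 0.637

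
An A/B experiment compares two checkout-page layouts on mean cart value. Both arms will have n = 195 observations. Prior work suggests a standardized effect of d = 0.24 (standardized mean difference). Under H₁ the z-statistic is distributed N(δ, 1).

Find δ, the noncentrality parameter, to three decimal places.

δ = d·√(n/2) = 0.24 × √(195/2) = 2.3698

δ ≈ 2.370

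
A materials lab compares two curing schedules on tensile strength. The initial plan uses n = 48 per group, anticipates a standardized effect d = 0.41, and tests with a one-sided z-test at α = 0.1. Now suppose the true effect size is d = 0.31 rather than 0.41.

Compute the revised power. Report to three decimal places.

With d = 0.31: δ = d·√(n/2) = 0.31 × √(48/2) = 1.5187. Critical value z_{0.1} = 1.282.
Revised power = P(Z > 1.282 − δ) = Φ(0.237) = 0.5937.

Power ≈ 0.594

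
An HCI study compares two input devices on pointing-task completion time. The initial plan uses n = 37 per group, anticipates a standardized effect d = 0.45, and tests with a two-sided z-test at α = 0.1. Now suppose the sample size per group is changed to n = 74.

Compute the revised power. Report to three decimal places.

With n = 74 per group: δ = d·√(n/2) = 0.45 × √(74/2) = 2.7372. Critical value z_{0.05} = 1.645.
Revised power = Φ(δ − 1.645) + Φ(−δ − 1.645) = Φ(1.092) + Φ(-4.382) = 0.8627 + 0.0000 = 0.8627.

Power ≈ 0.863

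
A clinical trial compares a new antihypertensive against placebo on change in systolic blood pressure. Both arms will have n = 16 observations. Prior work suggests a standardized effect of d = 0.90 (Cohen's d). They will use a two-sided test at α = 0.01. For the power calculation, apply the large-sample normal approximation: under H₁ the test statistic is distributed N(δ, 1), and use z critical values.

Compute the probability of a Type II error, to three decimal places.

Noncentrality parameter: δ = d·√(n/2) = 0.90 × √(16/2) = 2.5456
Critical value for a two-sided test at α = 0.01: z_{α/2} = 2.576.
Power = Φ(δ − 2.576) + Φ(−δ − 2.576) = Φ(-0.030) + Φ(-5.121) = 0.4879 + 0.0000 = 0.4879.
Type II error: β = 1 − power = 1 − 0.4879 = 0.5121.

β ≈ 0.512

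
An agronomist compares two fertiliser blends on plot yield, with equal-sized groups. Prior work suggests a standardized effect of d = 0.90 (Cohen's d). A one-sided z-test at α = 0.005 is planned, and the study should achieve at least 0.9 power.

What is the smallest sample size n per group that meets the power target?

Set Φ(δ − 2.576) = 0.9; then δ − 2.576 = Φ⁻¹(0.9) = 1.282, giving δ = 3.857.
δ = d·√(n/2) ⇒ n = 2(δ/d)² = 2 × (3.857 / 0.90)² = 36.74.
Round up to the next whole unit.

n = 37 per group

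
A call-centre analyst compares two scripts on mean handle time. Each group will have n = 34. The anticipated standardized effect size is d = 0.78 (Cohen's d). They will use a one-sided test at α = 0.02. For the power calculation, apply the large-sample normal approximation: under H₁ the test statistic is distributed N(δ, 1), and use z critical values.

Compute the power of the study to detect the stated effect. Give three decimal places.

Power ≈ 0.877

Noncentrality parameter: δ = d·√(n/2) = 0.78 × √(34/2) = 3.2160
Critical value for a one-sided test at α = 0.02: z_α = 2.054.
Power = Φ(δ − 2.054) = Φ(1.162) = 0.8774.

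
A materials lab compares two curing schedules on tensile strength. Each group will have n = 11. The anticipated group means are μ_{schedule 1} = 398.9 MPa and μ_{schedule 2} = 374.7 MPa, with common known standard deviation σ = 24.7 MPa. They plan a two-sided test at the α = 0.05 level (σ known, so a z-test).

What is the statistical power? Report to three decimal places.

Standardized effect: d = |μ_{schedule 1} − μ_{schedule 2}| / σ = |398.9 − 374.7| / 24.7 = 0.9798
Noncentrality parameter: δ = d·√(n/2) = 0.9798 × √(11/2) = 2.2977
Critical value for a two-sided test at α = 0.05: z_{α/2} = 1.960.
Power = Φ(δ − 1.960) + Φ(−δ − 1.960) = Φ(0.338) + Φ(-4.258) = 0.6322 + 0.0000 = 0.6322.

Power ≈ 0.632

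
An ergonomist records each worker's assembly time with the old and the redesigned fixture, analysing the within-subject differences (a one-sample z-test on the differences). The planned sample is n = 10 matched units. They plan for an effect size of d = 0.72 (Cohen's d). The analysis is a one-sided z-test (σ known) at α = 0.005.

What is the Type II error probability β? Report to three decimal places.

β ≈ 0.618

Noncentrality parameter: δ = d·√n = 0.72 × √10 = 2.2768
Critical value for a one-sided test at α = 0.005: z_α = 2.576.
Power = Φ(δ − 2.576) = Φ(-0.299) = 0.3825.
Type II error: β = 1 − power = 1 − 0.3825 = 0.6175.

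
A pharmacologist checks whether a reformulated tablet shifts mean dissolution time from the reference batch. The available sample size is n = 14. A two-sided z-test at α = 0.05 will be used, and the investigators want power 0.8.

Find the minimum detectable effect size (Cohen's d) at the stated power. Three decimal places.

d ≈ 0.749

Need Φ(δ − 1.960) = 0.8, so δ = 1.960 + 0.842 = 2.802.
(Lower-tail contribution to power is negligible for δ > 0.)
δ = d·√n ⇒ d = δ/√n = 2.802/√14 = 0.7488.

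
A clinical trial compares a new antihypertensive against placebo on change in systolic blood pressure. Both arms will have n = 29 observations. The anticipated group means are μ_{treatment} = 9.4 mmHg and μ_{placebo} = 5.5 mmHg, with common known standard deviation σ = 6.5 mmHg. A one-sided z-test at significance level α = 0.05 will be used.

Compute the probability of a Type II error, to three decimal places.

Standardized effect: d = |μ_{treatment} − μ_{placebo}| / σ = |9.4 − 5.5| / 6.5 = 0.6000
Noncentrality parameter: δ = d·√(n/2) = 0.6000 × √(29/2) = 2.2847
Critical value for a one-sided test at α = 0.05: z_α = 1.645.
Power = Φ(δ − 1.645) = Φ(0.640) = 0.7389.
Type II error: β = 1 − power = 1 − 0.7389 = 0.2611.

β ≈ 0.261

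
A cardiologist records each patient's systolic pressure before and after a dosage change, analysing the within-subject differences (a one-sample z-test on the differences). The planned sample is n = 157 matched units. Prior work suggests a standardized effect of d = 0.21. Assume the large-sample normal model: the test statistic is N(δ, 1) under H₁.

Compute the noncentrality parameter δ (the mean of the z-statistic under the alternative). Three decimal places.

δ ≈ 2.631

δ = d·√n = 0.21 × √157 = 2.6313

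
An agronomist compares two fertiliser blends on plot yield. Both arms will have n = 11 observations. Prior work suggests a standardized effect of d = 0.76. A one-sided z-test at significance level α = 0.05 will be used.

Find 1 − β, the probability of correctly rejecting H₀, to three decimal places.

Power ≈ 0.555

Noncentrality parameter: δ = d·√(n/2) = 0.76 × √(11/2) = 1.7824
Critical value for a one-sided test at α = 0.05: z_α = 1.645.
Power = Φ(δ − 1.645) = Φ(0.138) = 0.5547.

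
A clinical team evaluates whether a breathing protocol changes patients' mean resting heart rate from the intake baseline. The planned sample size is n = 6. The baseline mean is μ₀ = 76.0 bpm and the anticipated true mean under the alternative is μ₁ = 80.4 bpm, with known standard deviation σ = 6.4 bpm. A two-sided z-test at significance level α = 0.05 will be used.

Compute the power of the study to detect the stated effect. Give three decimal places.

Power ≈ 0.391

Standardized effect: d = |μ₁ − μ₀| / σ = |80.4 − 76.0| / 6.4 = 0.6875
Noncentrality parameter: δ = d·√n = 0.6875 × √6 = 1.6840
Two-sided α = 0.05 → critical value z_{0.025} = 1.960.
Power = Φ(δ − 1.960) + Φ(−δ − 1.960) = Φ(-0.276) + Φ(-3.644) = 0.3913 + 0.0001 = 0.3914.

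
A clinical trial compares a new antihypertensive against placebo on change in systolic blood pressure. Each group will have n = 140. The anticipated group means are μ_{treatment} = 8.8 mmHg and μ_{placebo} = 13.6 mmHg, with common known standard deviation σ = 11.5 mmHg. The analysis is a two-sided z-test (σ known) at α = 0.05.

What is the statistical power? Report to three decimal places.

Standardized effect: d = |μ_{treatment} − μ_{placebo}| / σ = |8.8 − 13.6| / 11.5 = 0.4174
Noncentrality parameter: δ = d·√(n/2) = 0.4174 × √(140/2) = 3.4921
Two-sided α = 0.05 → critical value z_{0.025} = 1.960.
Power = Φ(δ − 1.960) + Φ(−δ − 1.960) = Φ(1.532) + Φ(-5.452) = 0.9373 + 0.0000 = 0.9373.

Power ≈ 0.937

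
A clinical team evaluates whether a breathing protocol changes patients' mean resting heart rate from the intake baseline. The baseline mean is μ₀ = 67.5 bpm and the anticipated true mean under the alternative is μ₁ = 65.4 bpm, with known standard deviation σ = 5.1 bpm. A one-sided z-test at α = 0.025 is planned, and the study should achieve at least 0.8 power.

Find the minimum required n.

n = 47

Standardized effect: d = |μ₁ − μ₀| / σ = |65.4 − 67.5| / 5.1 = 0.4118
For power 0.8 need Φ(δ − z_{0.025}) = 0.8, so δ = z_{0.025} + z_{0.20} = 1.960 + 0.842 = 2.802.
δ = d·√n ⇒ n = (δ/d)² = (2.802 / 0.4118)² = 46.29.
Round up to the next whole unit.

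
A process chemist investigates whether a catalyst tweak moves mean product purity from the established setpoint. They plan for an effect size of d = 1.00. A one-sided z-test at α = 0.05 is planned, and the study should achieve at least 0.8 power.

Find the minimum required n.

n = 7

Set Φ(δ − 1.645) = 0.8; then δ − 1.645 = Φ⁻¹(0.8) = 0.842, giving δ = 2.486.
δ = d·√n ⇒ n = (δ/d)² = (2.486 / 1.00)² = 6.18.
Rounding up, n = 7.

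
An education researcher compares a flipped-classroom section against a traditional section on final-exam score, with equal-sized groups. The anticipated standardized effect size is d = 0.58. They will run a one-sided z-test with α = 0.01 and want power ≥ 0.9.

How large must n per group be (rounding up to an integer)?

n = 78 per group

For power 0.9 need Φ(δ − z_{0.01}) = 0.9, so δ = z_{0.01} + z_{0.10} = 2.326 + 1.282 = 3.608.
δ = d·√(n/2) ⇒ n = 2(δ/d)² = 2 × (3.608 / 0.58)² = 77.39.
Rounding up, n = 78 per group.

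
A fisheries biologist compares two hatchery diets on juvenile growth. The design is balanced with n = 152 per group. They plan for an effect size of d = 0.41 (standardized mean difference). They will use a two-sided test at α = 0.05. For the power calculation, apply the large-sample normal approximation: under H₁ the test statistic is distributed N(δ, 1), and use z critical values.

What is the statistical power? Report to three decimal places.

Power ≈ 0.947

Noncentrality parameter: λ = d·√(n/2) = 0.41 × √(152/2) = 3.5743
Critical value for a two-sided test at α = 0.05: z_{α/2} = 1.960.
Power = Φ(λ − 1.960) + Φ(−λ − 1.960) = Φ(1.614) + Φ(-5.534) = 0.9468 + 0.0000 = 0.9468.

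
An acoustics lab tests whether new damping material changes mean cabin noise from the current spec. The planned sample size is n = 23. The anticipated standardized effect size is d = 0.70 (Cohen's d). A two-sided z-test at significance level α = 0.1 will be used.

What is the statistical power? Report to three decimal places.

Noncentrality parameter: δ = d·√n = 0.70 × √23 = 3.3571
Two-sided α = 0.1 → critical value z_{0.05} = 1.645.
Power = Φ(δ − 1.645) + Φ(−δ − 1.645) = Φ(1.712) + Φ(-5.002) = 0.9566 + 0.0000 = 0.9566.

Power ≈ 0.957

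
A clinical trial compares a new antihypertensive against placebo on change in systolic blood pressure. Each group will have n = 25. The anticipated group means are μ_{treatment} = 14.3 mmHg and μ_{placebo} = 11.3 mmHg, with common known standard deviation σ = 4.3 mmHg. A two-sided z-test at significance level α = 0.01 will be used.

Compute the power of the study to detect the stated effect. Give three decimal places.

Standardized effect: d = |μ_{treatment} − μ_{placebo}| / σ = |14.3 − 11.3| / 4.3 = 0.6977
Noncentrality parameter: δ = d·√(n/2) = 0.6977 × √(25/2) = 2.4667
Critical value for a two-sided test at α = 0.01: z_{α/2} = 2.576.
Power = Φ(δ − 2.576) + Φ(−δ − 2.576) = Φ(-0.109) + Φ(-5.042) = 0.4565 + 0.0000 = 0.4565.

Power ≈ 0.457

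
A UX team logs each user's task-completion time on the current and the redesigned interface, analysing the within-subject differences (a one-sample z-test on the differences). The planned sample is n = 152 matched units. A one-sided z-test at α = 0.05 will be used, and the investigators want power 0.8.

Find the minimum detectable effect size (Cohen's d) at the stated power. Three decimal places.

Need Φ(δ − 1.645) = 0.8, so δ = 1.645 + 0.842 = 2.486.
δ = d·√n ⇒ d = δ/√n = 2.486/√152 = 0.2017.

d ≈ 0.202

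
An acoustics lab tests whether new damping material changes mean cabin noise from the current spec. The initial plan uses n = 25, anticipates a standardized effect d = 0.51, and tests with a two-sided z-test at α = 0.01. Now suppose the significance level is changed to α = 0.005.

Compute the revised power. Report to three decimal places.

Power ≈ 0.399

δ = d·√n = 0.51 × √25 = 2.5500 (unchanged). New critical value: z_{0.0025} = 2.807.
Revised power = Φ(δ − 2.807) + Φ(−δ − 2.807) = Φ(-0.257) + Φ(-5.357) = 0.3986 + 0.0000 = 0.3986.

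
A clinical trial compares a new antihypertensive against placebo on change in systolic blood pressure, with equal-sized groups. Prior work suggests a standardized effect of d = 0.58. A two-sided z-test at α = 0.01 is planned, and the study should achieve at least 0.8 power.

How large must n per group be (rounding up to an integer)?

n = 70 per group

For power 0.8 need Φ(δ − z_{0.005}) = 0.8, so δ = z_{0.005} + z_{0.20} = 2.576 + 0.842 = 3.417.
(The Φ(−δ − z_{α/2}) term is vanishingly small for δ > 0 and is dropped in the standard sample-size formula.)
δ = d·√(n/2) ⇒ n = 2(δ/d)² = 2 × (3.417 / 0.58)² = 69.44.
Rounding up, n = 70 per group.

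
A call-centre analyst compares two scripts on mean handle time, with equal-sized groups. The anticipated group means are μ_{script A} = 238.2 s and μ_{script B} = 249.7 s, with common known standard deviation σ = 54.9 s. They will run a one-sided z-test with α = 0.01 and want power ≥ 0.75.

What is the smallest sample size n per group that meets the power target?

Standardized effect: d = |μ_{script A} − μ_{script B}| / σ = |238.2 − 249.7| / 54.9 = 0.2095
For power 0.75 need Φ(δ − z_{0.01}) = 0.75, so δ = z_{0.01} + z_{0.25} = 2.326 + 0.674 = 3.001.
δ = d·√(n/2) ⇒ n = 2(δ/d)² = 2 × (3.001 / 0.2095)² = 410.45.
Rounding up, n = 411 per group.

n = 411 per group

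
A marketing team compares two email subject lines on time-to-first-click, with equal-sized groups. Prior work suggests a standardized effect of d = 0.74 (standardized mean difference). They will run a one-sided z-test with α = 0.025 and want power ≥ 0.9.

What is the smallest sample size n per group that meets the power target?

Set Φ(δ − 1.960) = 0.9; then δ − 1.960 = Φ⁻¹(0.9) = 1.282, giving δ = 3.242.
δ = d·√(n/2) ⇒ n = 2(δ/d)² = 2 × (3.242 / 0.74)² = 38.38.
Round up to the next whole unit.

n = 39 per group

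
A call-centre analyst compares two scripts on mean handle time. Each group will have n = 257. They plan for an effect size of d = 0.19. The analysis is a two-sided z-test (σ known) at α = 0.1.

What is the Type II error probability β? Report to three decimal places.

β ≈ 0.305

Noncentrality parameter: δ = d·√(n/2) = 0.19 × √(257/2) = 2.1538
Critical value for a two-sided test at α = 0.1: z_{α/2} = 1.645.
Power = Φ(δ − 1.645) + Φ(−δ − 1.645) = Φ(0.509) + Φ(-3.799) = 0.6946 + 0.0001 = 0.6947.
Type II error: β = 1 − power = 1 − 0.6947 = 0.3053.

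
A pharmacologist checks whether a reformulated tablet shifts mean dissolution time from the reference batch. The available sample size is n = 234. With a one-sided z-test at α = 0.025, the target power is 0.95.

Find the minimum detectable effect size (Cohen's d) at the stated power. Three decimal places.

Required noncentrality: δ = z_{0.025} + z_{0.05} = 1.960 + 1.645 = 3.605.
δ = d·√n ⇒ d = δ/√n = 3.605/√234 = 0.2357.

d ≈ 0.236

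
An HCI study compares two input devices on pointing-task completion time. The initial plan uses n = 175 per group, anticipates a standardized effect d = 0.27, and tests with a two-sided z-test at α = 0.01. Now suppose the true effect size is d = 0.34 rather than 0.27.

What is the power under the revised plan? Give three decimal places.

Power ≈ 0.727

With d = 0.34: δ = d·√(n/2) = 0.34 × √(175/2) = 3.1804. Critical value z_{0.005} = 2.576.
Revised power = Φ(δ − 2.576) + Φ(−δ − 2.576) = Φ(0.605) + Φ(-5.756) = 0.7273 + 0.0000 = 0.7273.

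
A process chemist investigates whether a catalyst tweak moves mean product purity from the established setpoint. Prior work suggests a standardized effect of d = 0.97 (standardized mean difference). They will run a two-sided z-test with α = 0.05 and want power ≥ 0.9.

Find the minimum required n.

Set Φ(δ − 1.960) = 0.9; then δ − 1.960 = Φ⁻¹(0.9) = 1.282, giving δ = 3.242.
(The Φ(−δ − z_{α/2}) term is vanishingly small for δ > 0 and is dropped in the standard sample-size formula.)
δ = d·√n ⇒ n = (δ/d)² = (3.242 / 0.97)² = 11.17.
Rounding up, n = 12.

n = 12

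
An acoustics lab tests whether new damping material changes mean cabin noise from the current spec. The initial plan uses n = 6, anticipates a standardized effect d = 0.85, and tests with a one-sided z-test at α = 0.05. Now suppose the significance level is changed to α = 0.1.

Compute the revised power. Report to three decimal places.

Power ≈ 0.788

δ = d·√n = 0.85 × √6 = 2.0821 (unchanged). New critical value: z_{0.1} = 1.282.
Revised power = P(Z > 1.282 − δ) = Φ(0.801) = 0.7883.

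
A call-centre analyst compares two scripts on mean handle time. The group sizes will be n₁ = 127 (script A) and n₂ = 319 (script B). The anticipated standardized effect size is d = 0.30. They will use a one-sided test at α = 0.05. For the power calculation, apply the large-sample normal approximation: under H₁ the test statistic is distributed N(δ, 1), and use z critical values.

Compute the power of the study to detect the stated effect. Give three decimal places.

Noncentrality parameter: δ = d / √(1/n₁ + 1/n₂) = 0.30 / √(1/127 + 1/319) = 2.8592
Critical value for a one-sided test at α = 0.05: z_α = 1.645.
Power = Φ(δ − 1.645) = Φ(1.214) = 0.8877.

Power ≈ 0.888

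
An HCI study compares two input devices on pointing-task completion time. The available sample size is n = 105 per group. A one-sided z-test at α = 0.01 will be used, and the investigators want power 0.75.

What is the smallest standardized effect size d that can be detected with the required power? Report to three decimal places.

d ≈ 0.414

Required noncentrality: δ = z_{0.01} + z_{0.25} = 2.326 + 0.674 = 3.001.
δ = d·√(n/2) ⇒ d = δ/√(n/2) = 3.001/√(105/2) = 0.4142.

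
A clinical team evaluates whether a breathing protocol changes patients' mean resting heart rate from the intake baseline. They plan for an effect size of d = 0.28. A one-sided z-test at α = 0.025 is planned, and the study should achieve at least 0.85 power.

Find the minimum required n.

For power 0.85 need Φ(δ − z_{0.025}) = 0.85, so δ = z_{0.025} + z_{0.15} = 1.960 + 1.036 = 2.996.
δ = d·√n ⇒ n = (δ/d)² = (2.996 / 0.28)² = 114.52.
Rounding up, n = 115.

n = 115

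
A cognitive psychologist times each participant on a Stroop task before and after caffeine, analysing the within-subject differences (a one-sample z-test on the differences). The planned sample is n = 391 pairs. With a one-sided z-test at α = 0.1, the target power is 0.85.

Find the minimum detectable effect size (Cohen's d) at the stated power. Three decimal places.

d ≈ 0.117

Required noncentrality: δ = z_{0.1} + z_{0.15} = 1.282 + 1.036 = 2.318.
δ = d·√n ⇒ d = δ/√n = 2.318/√391 = 0.1172.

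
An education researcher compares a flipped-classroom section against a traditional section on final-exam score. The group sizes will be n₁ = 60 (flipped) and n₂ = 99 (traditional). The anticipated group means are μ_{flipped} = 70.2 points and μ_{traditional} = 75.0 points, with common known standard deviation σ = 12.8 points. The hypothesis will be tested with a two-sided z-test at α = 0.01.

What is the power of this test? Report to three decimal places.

Standardized effect: d = |μ_{flipped} − μ_{traditional}| / σ = |70.2 − 75.0| / 12.8 = 0.3750
Noncentrality parameter: δ = d / √(1/n₁ + 1/n₂) = 0.3750 / √(1/60 + 1/99) = 2.2921
Two-sided α = 0.01 → critical value z_{0.005} = 2.576.
Power = Φ(δ − 2.576) + Φ(−δ − 2.576) = Φ(-0.284) + Φ(-4.868) = 0.3883 + 0.0000 = 0.3883.

Power ≈ 0.388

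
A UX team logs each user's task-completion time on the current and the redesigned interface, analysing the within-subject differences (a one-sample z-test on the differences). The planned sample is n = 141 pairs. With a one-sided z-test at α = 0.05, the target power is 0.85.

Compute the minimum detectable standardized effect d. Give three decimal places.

Need Φ(δ − 1.645) = 0.85, so δ = 1.645 + 1.036 = 2.681.
δ = d·√n ⇒ d = δ/√n = 2.681/√141 = 0.2258.

d ≈ 0.226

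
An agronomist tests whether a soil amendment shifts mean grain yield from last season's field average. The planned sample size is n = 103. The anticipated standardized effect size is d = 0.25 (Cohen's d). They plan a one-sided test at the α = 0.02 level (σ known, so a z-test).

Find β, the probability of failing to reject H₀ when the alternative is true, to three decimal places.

Noncentrality parameter: δ = d·√n = 0.25 × √103 = 2.5372
One-sided α = 0.02 → critical value z_{0.02} = 2.054.
Power = P(Z > 2.054 − δ) = Φ(0.483) = 0.6856.
Type II error: β = 1 − power = 1 − 0.6856 = 0.3144.

β ≈ 0.314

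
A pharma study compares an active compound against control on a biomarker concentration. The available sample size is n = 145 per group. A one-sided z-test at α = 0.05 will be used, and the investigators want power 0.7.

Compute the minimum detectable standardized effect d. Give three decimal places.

d ≈ 0.255

Need Φ(δ − 1.645) = 0.7, so δ = 1.645 + 0.524 = 2.169.
δ = d·√(n/2) ⇒ d = δ/√(n/2) = 2.169/√(145/2) = 0.2548.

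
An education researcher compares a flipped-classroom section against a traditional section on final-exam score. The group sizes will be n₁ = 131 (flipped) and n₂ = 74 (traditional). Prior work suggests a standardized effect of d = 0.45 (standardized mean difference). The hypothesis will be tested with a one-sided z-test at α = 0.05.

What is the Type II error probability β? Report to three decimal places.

β ≈ 0.074

Noncentrality parameter: δ = d / √(1/n₁ + 1/n₂) = 0.45 / √(1/131 + 1/74) = 3.0945
One-sided α = 0.05 → critical value z_{0.05} = 1.645.
Power = P(Z > 1.645 − δ) = Φ(1.450) = 0.9264.
Type II error: β = 1 − power = 1 − 0.9264 = 0.0736.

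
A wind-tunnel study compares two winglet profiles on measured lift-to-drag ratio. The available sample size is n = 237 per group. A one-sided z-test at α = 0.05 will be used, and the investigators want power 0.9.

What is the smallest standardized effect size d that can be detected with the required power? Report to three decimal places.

Need Φ(δ − 1.645) = 0.9, so δ = 1.645 + 1.282 = 2.926.
δ = d·√(n/2) ⇒ d = δ/√(n/2) = 2.926/√(237/2) = 0.2688.

d ≈ 0.269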